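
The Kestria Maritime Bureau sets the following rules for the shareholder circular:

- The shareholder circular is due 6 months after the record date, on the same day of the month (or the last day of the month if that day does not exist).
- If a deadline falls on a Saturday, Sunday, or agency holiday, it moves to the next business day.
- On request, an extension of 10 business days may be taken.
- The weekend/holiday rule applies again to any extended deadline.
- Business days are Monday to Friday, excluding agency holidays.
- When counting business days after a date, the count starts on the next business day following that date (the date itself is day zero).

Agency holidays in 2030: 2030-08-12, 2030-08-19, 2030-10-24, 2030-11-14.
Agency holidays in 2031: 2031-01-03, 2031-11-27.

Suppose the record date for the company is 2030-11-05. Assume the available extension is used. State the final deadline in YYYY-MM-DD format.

2031-05-19

6 months after 2030-11-05, on the same day of the month, is 2031-05-05.
2031-05-05 falls on a Monday, which is a business day, so no adjustment is needed.
Applying the 10-business-day extension: 10 business days after 2031-05-05 is 2031-05-19.
2031-05-19 (Monday) is already a business day.
So the filing is due 2031-05-19.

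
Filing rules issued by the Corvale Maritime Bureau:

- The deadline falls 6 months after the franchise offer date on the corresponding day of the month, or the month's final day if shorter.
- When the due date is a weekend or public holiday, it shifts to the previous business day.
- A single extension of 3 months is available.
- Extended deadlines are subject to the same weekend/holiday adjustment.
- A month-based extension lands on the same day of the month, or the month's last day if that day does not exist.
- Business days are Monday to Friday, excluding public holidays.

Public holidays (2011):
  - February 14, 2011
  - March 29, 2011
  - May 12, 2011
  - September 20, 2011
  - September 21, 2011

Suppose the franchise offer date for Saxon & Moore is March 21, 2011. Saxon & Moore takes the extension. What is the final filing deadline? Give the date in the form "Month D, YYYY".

6 months after March 21, 2011, on the same day of the month, is September 21, 2011.
September 21, 2011 is a listed holiday; the preceding business day is September 19, 2011 (Monday).
Applying the 3 months extension: 3 months after September 19, 2011 is December 19, 2011.
December 19, 2011 falls on a Monday, which is a business day, so no adjustment is needed.
So the filing is due December 19, 2011.

December 19, 2011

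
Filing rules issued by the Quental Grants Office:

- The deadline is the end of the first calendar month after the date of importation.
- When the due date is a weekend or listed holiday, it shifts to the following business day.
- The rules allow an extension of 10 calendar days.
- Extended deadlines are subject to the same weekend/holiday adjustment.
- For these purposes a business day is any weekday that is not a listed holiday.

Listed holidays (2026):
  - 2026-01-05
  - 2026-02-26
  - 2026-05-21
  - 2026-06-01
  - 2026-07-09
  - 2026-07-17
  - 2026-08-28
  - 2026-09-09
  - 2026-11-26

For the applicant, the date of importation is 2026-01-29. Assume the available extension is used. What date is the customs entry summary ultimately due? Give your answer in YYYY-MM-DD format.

The first month after 2026-01-29 is February 2026, whose last day is 2026-02-28.
2026-02-28 is a Saturday, so it moves to the next business day, 2026-03-02 (Monday).
Add the 10 calendar-day extension to 2026-03-02: 2026-03-12.
2026-03-12 (Thursday) is already a business day.
Final deadline: 2026-03-12.

2026-03-12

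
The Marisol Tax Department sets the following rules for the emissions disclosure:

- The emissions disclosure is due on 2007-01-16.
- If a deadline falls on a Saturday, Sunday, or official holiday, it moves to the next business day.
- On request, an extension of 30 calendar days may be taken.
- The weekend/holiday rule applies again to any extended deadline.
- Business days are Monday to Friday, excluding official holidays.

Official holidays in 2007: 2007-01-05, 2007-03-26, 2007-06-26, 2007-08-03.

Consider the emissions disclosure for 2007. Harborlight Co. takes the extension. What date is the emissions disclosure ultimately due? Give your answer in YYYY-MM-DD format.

2007-02-15

Start from the fixed due date, 2007-01-16.
2007-01-16 (Tuesday) is already a business day.
The 30-calendar-day extension moves the deadline from 2007-01-16 to 2007-02-15.
2007-02-15 is a Thursday and not a listed holiday, so it stands.
Deadline: 2007-02-15.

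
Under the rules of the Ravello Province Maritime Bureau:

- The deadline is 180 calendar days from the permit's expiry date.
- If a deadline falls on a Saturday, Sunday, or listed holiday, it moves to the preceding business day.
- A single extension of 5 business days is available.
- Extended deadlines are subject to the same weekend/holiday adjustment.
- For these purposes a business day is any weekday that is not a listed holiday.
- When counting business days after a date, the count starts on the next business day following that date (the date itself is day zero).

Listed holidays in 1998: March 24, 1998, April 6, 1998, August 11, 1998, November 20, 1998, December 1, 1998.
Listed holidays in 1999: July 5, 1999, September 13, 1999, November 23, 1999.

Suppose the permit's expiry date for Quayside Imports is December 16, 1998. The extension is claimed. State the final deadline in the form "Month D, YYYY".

June 21, 1999

Adding 180 calendar days to December 16, 1998 gives June 14, 1999.
June 14, 1999 is a Monday and not a listed holiday, so it stands.
Applying the 5-business-day extension: 5 business days after June 14, 1999 is June 21, 1999.
June 21, 1999 falls on a Monday, which is a business day, so no adjustment is needed.
Deadline: June 21, 1999.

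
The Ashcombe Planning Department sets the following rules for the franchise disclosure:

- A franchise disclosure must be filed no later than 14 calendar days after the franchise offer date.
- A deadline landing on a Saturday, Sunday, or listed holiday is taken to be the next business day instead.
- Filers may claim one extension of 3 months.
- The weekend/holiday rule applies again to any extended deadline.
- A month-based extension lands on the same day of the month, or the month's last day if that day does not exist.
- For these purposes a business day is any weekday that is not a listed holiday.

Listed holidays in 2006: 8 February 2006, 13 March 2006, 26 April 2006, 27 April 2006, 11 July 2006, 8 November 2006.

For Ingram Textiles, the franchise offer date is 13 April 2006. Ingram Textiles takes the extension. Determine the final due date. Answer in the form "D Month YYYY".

28 July 2006

14 calendar days after 13 April 2006 is 27 April 2006.
27 April 2006 is a listed holiday; the next business day is 28 April 2006 (Friday).
Applying the 3 months extension: 3 months after 28 April 2006 is 28 July 2006.
Since 28 July 2006 is a Friday and not a holiday, the date is unchanged.
So the filing is due 28 July 2006.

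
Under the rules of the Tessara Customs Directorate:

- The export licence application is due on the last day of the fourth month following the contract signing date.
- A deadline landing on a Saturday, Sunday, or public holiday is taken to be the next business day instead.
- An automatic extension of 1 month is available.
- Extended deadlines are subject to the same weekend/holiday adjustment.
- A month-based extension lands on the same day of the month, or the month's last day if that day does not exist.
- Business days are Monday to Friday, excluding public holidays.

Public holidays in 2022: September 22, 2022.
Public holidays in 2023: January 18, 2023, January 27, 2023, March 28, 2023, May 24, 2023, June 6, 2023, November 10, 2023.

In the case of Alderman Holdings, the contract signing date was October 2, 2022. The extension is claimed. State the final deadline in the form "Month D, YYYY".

March 29, 2023

4 months after October 2, 2022 falls in February 2023; the last day of that month is February 28, 2023.
February 28, 2023 falls on a Tuesday, which is a business day, so no adjustment is needed.
Applying the 1 month extension: 1 month after February 28, 2023 is March 28, 2023.
Because March 28, 2023 is a listed holiday, the deadline becomes March 29, 2023 (Wednesday).
The final due date is March 29, 2023.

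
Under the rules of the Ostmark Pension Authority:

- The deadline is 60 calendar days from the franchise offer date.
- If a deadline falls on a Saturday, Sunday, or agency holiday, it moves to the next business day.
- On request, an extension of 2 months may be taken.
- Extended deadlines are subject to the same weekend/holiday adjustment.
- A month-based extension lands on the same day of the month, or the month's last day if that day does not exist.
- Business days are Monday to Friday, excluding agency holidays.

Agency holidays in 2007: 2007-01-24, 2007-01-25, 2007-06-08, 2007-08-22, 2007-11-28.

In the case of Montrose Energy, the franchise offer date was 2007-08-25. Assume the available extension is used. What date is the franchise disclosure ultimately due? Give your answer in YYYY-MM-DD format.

60 calendar days after 2007-08-25 is 2007-10-24.
2007-10-24 is a Wednesday and not a listed holiday, so it stands.
The 2 months extension carries 2007-10-24 to 2007-12-24.
Since 2007-12-24 is a Monday and not a holiday, the date is unchanged.
So the filing is due 2007-12-24.

2007-12-24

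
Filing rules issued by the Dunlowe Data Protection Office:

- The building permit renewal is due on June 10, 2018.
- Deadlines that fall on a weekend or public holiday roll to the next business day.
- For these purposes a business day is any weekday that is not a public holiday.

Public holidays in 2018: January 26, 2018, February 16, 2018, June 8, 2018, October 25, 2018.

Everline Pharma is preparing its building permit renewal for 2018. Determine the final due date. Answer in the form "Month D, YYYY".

June 11, 2018

Start from the fixed due date, June 10, 2018.
Because June 10, 2018 is a Sunday, the deadline becomes June 11, 2018 (Monday).
Deadline: June 11, 2018.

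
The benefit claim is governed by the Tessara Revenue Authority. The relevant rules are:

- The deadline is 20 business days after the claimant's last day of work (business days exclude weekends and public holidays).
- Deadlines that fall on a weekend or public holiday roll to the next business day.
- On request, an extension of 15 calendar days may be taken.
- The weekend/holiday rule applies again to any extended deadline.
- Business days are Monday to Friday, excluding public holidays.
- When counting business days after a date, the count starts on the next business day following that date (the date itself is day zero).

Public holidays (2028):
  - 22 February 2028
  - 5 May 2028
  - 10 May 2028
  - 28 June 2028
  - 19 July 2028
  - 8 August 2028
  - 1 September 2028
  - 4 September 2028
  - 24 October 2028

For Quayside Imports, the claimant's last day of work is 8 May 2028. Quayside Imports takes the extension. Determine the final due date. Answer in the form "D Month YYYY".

Starting the day after 8 May 2028 and counting 20 business days lands on 6 June 2028.
Since 6 June 2028 is a Tuesday and not a holiday, the date is unchanged.
Applying the 15-calendar-day extension: 6 June 2028 + 15 days = 21 June 2028.
Since 21 June 2028 is a Wednesday and not a holiday, the date is unchanged.
The final due date is 21 June 2028.

21 June 2028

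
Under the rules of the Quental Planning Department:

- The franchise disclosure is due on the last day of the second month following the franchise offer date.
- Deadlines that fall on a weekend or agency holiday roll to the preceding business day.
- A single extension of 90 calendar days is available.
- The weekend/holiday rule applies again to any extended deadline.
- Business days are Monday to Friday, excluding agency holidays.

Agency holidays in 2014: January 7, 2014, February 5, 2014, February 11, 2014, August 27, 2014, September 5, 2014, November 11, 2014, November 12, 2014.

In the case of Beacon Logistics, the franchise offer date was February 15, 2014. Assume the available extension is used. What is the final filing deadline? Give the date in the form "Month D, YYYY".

July 29, 2014

2 months after February 15, 2014 falls in April 2014; the last day of that month is April 30, 2014.
April 30, 2014 is a Wednesday and not a listed holiday, so it stands.
Applying the 90-calendar-day extension: April 30, 2014 + 90 days = July 29, 2014.
July 29, 2014 falls on a Tuesday, which is a business day, so no adjustment is needed.
Final deadline: July 29, 2014.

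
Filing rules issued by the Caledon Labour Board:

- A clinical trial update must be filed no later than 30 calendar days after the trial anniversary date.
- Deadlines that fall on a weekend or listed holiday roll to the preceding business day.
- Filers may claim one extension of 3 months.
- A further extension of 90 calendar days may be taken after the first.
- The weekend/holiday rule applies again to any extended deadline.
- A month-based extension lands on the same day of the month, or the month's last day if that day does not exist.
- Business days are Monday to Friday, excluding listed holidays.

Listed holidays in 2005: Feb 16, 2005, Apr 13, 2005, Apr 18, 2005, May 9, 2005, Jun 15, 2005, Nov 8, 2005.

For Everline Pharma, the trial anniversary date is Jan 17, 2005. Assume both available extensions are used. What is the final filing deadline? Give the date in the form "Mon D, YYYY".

Aug 11, 2005

30 calendar days after Jan 17, 2005 is Feb 16, 2005.
Feb 16, 2005 is a listed holiday, so it moves to the preceding business day, Feb 15, 2005 (Tuesday).
Applying the 3 months extension: 3 months after Feb 15, 2005 is May 15, 2005.
Because May 15, 2005 is a Sunday, the deadline becomes May 13, 2005 (Friday).
Add the 90 calendar-day extension to May 13, 2005: Aug 11, 2005.
Since Aug 11, 2005 is a Thursday and not a holiday, the date is unchanged.
Deadline: Aug 11, 2005.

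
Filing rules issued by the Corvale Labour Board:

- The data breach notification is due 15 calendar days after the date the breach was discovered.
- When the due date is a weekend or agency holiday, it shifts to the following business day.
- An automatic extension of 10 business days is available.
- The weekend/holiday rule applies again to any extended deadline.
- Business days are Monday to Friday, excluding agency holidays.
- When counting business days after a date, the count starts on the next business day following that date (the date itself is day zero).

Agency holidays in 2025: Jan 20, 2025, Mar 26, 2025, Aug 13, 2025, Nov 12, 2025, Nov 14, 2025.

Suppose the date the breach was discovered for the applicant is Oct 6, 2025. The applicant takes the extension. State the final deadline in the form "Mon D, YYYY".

Trigger date Oct 6, 2025 + 15 calendar days = Oct 21, 2025.
Since Oct 21, 2025 is a Tuesday and not a holiday, the date is unchanged.
Applying the 10-business-day extension: 10 business days after Oct 21, 2025 is Nov 4, 2025.
Nov 4, 2025 (Tuesday) is already a business day.
So the filing is due Nov 4, 2025.

Nov 4, 2025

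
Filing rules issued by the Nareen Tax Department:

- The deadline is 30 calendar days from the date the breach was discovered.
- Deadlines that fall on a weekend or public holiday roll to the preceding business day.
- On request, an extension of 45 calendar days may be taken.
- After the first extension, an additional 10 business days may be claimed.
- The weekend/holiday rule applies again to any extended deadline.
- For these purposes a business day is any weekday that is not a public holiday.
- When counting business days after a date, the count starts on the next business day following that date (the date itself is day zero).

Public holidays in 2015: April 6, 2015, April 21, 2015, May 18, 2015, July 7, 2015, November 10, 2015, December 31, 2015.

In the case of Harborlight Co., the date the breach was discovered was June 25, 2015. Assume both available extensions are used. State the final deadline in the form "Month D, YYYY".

From June 25, 2015, 30 calendar days later is July 25, 2015.
July 25, 2015 is a Saturday; the preceding business day is July 24, 2015 (Friday).
Applying the 45-calendar-day extension: July 24, 2015 + 45 days = September 7, 2015.
September 7, 2015 (Monday) is already a business day.
Applying the 10-business-day extension: 10 business days after September 7, 2015 is September 21, 2015.
September 21, 2015 (Monday) is already a business day.
Final deadline: September 21, 2015.

September 21, 2015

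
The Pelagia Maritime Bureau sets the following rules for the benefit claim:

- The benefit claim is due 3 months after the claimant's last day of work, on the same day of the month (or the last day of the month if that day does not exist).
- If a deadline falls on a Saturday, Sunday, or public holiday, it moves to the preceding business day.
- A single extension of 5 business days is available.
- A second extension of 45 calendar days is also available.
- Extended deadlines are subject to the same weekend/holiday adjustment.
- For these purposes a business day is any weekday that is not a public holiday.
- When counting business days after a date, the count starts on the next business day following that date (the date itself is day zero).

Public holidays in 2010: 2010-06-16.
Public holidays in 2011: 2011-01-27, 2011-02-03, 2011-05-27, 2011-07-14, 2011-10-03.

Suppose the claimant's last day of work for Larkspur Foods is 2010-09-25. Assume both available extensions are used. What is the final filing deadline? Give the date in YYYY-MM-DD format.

2011-02-14

3 months after 2010-09-25, on the same day of the month, is 2010-12-25.
2010-12-25 falls on a Saturday. Rolling to the preceding business day gives 2010-12-24, a Friday.
Applying the 5-business-day extension: 5 business days after 2010-12-24 is 2010-12-31.
2010-12-31 falls on a Friday, which is a business day, so no adjustment is needed.
Applying the 45-calendar-day extension: 2010-12-31 + 45 days = 2011-02-14.
2011-02-14 (Monday) is already a business day.
Deadline: 2011-02-14.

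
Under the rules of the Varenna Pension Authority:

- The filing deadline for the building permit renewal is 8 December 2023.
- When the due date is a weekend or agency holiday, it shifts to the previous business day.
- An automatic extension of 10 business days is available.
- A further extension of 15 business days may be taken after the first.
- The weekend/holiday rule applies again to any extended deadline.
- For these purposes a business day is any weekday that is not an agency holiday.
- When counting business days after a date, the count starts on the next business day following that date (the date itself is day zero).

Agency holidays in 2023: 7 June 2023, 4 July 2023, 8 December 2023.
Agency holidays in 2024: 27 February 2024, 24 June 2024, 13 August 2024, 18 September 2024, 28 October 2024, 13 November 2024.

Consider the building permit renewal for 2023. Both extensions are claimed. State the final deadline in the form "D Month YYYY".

12 January 2024

The stated deadline is 8 December 2023.
Because 8 December 2023 is a listed holiday, the deadline becomes 7 December 2023 (Thursday).
Counting 10 further business days from 7 December 2023 reaches 22 December 2023.
22 December 2023 falls on a Friday, which is a business day, so no adjustment is needed.
The 15-business-day extension runs from 22 December 2023 to 12 January 2024.
Since 12 January 2024 is a Friday and not a holiday, the date is unchanged.
The final due date is 12 January 2024.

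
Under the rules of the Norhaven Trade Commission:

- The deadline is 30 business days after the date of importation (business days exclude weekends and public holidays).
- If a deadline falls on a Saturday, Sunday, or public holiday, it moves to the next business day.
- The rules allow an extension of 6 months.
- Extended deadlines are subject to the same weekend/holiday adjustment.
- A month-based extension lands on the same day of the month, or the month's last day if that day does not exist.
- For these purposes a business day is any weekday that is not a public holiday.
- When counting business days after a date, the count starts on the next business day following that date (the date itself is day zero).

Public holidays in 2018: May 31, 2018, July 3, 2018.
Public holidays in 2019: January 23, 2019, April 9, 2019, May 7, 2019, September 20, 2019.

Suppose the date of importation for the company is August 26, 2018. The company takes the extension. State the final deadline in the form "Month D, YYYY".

Starting the day after August 26, 2018 and counting 30 business days lands on October 5, 2018.
Since October 5, 2018 is a Friday and not a holiday, the date is unchanged.
Applying the 6 months extension: 6 months after October 5, 2018 is April 5, 2019.
April 5, 2019 is a Friday and not a listed holiday, so it stands.
Final deadline: April 5, 2019.

April 5, 2019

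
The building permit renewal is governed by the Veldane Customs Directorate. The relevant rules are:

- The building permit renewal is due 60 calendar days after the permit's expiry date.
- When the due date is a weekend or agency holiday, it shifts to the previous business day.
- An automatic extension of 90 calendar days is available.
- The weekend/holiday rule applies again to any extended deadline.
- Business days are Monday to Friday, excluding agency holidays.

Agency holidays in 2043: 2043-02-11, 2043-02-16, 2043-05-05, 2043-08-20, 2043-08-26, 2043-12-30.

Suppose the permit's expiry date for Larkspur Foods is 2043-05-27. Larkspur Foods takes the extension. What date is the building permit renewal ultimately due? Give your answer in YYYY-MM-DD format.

2043-10-22

60 calendar days after 2043-05-27 is 2043-07-26.
2043-07-26 is a Sunday; the preceding business day is 2043-07-24 (Friday).
Applying the 90-calendar-day extension: 2043-07-24 + 90 days = 2043-10-22.
2043-10-22 falls on a Thursday, which is a business day, so no adjustment is needed.
The final due date is 2043-10-22.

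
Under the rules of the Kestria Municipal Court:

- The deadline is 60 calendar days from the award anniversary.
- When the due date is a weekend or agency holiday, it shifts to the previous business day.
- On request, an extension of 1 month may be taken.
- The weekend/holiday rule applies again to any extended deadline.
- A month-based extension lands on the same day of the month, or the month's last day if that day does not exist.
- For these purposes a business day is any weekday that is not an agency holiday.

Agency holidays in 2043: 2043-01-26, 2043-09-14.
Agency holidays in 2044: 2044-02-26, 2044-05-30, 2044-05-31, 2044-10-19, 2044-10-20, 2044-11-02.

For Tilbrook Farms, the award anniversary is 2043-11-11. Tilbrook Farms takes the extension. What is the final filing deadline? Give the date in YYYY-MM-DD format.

60 calendar days after 2043-11-11 is 2044-01-10.
2044-01-10 is a Sunday; the preceding business day is 2044-01-08 (Friday).
Applying the 1 month extension: 1 month after 2044-01-08 is 2044-02-08.
Since 2044-02-08 is a Monday and not a holiday, the date is unchanged.
The final due date is 2044-02-08.

2044-02-08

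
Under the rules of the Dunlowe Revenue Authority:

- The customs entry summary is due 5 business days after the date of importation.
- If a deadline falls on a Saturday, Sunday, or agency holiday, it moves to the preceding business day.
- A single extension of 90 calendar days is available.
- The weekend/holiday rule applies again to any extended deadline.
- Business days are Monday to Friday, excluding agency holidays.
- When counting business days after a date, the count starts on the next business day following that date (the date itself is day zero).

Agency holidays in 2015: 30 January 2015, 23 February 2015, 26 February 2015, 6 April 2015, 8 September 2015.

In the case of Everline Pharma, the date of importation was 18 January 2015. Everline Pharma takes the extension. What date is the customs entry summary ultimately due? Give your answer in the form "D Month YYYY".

5 business days after 18 January 2015, excluding weekends and holidays, is 23 January 2015.
Since 23 January 2015 is a Friday and not a holiday, the date is unchanged.
With the 90-day extension, 23 January 2015 becomes 23 April 2015.
23 April 2015 falls on a Thursday, which is a business day, so no adjustment is needed.
Deadline: 23 April 2015.

23 April 2015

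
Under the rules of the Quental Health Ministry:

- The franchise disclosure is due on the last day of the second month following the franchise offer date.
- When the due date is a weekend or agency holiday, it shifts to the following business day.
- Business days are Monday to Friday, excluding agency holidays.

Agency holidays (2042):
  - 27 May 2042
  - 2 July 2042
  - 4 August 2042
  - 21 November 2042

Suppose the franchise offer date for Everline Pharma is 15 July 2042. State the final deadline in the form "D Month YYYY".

2 months after 15 July 2042 is September 2042; that month ends on 30 September 2042.
Since 30 September 2042 is a Tuesday and not a holiday, the date is unchanged.
Deadline: 30 September 2042.

30 September 2042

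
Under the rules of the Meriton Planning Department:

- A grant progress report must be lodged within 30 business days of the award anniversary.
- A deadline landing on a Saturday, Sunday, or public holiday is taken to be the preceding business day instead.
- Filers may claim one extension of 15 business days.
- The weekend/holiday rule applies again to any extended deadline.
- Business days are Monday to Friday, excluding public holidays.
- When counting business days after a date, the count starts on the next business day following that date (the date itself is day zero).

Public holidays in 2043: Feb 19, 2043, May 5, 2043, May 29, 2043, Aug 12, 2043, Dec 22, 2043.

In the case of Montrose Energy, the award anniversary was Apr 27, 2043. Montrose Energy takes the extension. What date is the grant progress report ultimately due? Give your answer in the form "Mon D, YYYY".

Counting 30 business days after Apr 27, 2043 (skipping weekends and listed holidays) reaches Jun 10, 2043.
Jun 10, 2043 falls on a Wednesday, which is a business day, so no adjustment is needed.
Counting 15 further business days from Jun 10, 2043 reaches Jul 1, 2043.
Jul 1, 2043 is a Wednesday and not a listed holiday, so it stands.
Deadline: Jul 1, 2043.

Jul 1, 2043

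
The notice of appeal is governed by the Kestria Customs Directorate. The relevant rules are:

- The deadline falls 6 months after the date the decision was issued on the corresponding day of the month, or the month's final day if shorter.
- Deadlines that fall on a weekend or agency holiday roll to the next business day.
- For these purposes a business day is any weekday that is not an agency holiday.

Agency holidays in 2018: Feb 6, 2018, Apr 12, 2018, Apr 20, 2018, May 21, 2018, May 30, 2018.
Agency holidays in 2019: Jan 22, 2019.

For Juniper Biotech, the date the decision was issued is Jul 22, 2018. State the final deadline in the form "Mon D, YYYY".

Moving 6 months forward from Jul 22, 2018 on the corresponding day gives Jan 22, 2019.
Jan 22, 2019 is a listed holiday; the next business day is Jan 23, 2019 (Wednesday).
So the filing is due Jan 23, 2019.

Jan 23, 2019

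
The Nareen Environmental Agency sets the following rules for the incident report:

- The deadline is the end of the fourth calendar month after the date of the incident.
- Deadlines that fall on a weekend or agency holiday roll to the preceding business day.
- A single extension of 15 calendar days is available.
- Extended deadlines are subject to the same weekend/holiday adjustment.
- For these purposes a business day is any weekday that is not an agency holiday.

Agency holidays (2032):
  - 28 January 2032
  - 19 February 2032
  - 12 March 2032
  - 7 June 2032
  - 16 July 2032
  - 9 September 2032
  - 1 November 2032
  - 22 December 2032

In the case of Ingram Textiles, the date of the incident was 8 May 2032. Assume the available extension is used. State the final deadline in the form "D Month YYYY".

15 October 2032

4 months after 8 May 2032 is September 2032; that month ends on 30 September 2032.
30 September 2032 is a Thursday and not a listed holiday, so it stands.
Applying the 15-calendar-day extension: 30 September 2032 + 15 days = 15 October 2032.
15 October 2032 is a Friday and not a listed holiday, so it stands.
Final deadline: 15 October 2032.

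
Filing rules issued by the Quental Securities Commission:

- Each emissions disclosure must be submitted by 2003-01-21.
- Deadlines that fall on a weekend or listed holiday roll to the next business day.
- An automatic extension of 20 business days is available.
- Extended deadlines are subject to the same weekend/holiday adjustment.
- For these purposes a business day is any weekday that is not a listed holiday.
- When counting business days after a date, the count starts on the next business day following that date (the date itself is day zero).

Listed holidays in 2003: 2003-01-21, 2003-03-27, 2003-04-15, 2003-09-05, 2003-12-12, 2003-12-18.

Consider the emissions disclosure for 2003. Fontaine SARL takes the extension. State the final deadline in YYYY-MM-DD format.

2003-02-19

Start from the fixed due date, 2003-01-21.
2003-01-21 falls on a listed holiday. Rolling to the next business day gives 2003-01-22, a Wednesday.
Counting 20 further business days from 2003-01-22 reaches 2003-02-19.
Since 2003-02-19 is a Wednesday and not a holiday, the date is unchanged.
The final due date is 2003-02-19.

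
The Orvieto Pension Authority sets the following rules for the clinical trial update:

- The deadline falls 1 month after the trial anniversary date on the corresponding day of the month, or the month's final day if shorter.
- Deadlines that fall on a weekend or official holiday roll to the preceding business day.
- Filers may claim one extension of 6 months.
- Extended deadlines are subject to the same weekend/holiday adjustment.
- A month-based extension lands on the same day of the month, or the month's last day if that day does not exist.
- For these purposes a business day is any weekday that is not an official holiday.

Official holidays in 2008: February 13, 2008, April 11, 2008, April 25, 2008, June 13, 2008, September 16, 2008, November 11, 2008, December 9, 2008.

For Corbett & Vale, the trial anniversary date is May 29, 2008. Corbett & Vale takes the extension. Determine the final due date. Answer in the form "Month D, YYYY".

December 26, 2008

1 month after May 29, 2008, on the same day of the month, is June 29, 2008.
June 29, 2008 is a Sunday, so it moves to the preceding business day, June 27, 2008 (Friday).
Add 6 months to June 27, 2008: December 27, 2008.
December 27, 2008 is a Saturday; the preceding business day is December 26, 2008 (Friday).
So the filing is due December 26, 2008.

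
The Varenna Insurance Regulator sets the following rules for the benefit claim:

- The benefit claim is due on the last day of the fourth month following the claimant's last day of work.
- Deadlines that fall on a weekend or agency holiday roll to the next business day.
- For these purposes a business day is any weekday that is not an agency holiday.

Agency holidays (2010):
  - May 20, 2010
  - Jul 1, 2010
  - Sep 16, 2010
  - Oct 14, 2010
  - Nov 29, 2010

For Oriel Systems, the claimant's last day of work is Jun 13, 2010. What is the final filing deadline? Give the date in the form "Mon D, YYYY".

The fourth month after Jun 13, 2010 is October 2010, whose last day is Oct 31, 2010.
Because Oct 31, 2010 is a Sunday, the deadline becomes Nov 1, 2010 (Monday).
Deadline: Nov 1, 2010.

Nov 1, 2010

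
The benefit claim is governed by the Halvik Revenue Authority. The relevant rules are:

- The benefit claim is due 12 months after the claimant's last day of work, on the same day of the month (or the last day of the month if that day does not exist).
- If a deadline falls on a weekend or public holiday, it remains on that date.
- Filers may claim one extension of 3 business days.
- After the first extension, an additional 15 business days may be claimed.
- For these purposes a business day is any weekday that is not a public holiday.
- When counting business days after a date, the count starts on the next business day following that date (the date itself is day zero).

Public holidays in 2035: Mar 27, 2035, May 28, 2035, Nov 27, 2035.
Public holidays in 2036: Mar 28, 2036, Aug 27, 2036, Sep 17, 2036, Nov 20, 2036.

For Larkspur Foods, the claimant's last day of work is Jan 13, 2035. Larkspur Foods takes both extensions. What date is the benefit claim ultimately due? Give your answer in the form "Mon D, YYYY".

Feb 6, 2036

12 months from Jan 13, 2035 is Jan 13, 2036.
Jan 13, 2036 is a Sunday; no weekend or holiday adjustment applies.
Counting 3 further business days from Jan 13, 2036 reaches Jan 16, 2036.
No adjustment is made for weekends or holidays, so Jan 16, 2036 stands.
Applying the 15-business-day extension: 15 business days after Jan 16, 2036 is Feb 6, 2036.
Feb 6, 2036 falls on a Wednesday. The rules make no weekend/holiday allowance, so it remains Feb 6, 2036.
Deadline: Feb 6, 2036.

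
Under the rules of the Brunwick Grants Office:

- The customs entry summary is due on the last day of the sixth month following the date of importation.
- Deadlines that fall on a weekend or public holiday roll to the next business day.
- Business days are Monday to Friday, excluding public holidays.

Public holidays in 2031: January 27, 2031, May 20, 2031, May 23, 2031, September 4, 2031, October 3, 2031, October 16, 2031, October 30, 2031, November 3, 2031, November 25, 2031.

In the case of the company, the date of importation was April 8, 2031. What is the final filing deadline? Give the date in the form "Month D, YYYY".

October 31, 2031

6 months after April 8, 2031 falls in October 2031; the last day of that month is October 31, 2031.
October 31, 2031 falls on a Friday, which is a business day, so no adjustment is needed.
So the filing is due October 31, 2031.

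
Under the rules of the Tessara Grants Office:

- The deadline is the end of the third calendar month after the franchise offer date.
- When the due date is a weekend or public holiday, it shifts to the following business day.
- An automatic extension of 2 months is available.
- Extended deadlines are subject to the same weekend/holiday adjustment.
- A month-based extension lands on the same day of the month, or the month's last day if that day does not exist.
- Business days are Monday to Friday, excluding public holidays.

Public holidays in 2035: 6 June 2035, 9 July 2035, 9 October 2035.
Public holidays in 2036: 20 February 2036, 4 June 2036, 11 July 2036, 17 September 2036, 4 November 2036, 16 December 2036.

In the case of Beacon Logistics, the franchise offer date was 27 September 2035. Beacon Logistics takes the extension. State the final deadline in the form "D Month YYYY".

29 February 2036

3 months after 27 September 2035 is December 2035; that month ends on 31 December 2035.
31 December 2035 (Monday) is already a business day.
Add 2 months to 31 December 2035: 29 February 2036 (day 31 does not exist in February, so the month's last day is used).
29 February 2036 (Friday) is already a business day.
Final deadline: 29 February 2036.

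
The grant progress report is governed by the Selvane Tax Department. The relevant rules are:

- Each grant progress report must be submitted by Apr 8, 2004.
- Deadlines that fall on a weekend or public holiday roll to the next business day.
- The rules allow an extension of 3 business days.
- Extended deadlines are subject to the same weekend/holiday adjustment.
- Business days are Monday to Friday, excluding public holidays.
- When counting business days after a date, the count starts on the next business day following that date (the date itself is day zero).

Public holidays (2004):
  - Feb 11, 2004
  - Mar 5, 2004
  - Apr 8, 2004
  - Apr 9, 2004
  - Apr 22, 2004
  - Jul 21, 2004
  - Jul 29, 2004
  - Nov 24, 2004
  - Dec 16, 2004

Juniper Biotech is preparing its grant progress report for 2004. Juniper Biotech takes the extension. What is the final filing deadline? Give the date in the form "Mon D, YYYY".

Apr 15, 2004

Start from the fixed due date, Apr 8, 2004.
Apr 8, 2004 is a listed holiday, so it moves to the next business day, Apr 12, 2004 (Monday).
Counting 3 further business days from Apr 12, 2004 reaches Apr 15, 2004.
Apr 15, 2004 (Thursday) is already a business day.
So the filing is due Apr 15, 2004.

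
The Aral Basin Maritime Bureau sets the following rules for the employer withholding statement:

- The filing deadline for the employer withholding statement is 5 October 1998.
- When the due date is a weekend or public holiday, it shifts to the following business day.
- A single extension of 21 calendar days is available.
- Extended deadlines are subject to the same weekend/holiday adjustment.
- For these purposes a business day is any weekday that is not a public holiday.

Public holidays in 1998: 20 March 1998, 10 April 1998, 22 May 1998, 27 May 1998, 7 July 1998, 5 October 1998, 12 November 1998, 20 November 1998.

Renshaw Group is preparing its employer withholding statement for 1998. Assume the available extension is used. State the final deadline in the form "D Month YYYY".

27 October 1998

The statutory due date is 5 October 1998.
5 October 1998 is a listed holiday; the next business day is 6 October 1998 (Tuesday).
With the 21-day extension, 6 October 1998 becomes 27 October 1998.
27 October 1998 (Tuesday) is already a business day.
The final due date is 27 October 1998.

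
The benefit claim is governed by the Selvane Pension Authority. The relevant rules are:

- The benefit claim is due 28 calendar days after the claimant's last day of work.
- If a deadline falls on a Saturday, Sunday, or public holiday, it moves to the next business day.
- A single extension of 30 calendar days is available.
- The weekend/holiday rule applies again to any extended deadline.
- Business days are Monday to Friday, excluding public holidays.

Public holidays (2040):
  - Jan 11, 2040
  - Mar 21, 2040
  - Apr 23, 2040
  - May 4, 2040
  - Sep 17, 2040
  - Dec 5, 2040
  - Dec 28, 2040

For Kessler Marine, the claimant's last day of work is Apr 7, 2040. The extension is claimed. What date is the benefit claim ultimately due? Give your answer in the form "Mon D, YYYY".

Jun 6, 2040

Trigger date Apr 7, 2040 + 28 calendar days = May 5, 2040.
Because May 5, 2040 is a Saturday, the deadline becomes May 7, 2040 (Monday).
With the 30-day extension, May 7, 2040 becomes Jun 6, 2040.
Jun 6, 2040 is a Wednesday and not a listed holiday, so it stands.
Deadline: Jun 6, 2040.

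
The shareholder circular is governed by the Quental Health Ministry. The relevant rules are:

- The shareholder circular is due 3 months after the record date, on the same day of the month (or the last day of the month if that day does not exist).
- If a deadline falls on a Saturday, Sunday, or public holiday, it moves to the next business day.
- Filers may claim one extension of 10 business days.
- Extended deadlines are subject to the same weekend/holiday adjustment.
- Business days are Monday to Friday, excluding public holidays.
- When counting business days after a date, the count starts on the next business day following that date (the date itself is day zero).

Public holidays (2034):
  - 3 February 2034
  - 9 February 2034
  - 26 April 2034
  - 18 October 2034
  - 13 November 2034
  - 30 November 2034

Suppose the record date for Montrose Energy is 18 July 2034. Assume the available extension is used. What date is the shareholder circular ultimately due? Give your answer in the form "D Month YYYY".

3 months after 18 July 2034, on the same day of the month, is 18 October 2034.
Because 18 October 2034 is a listed holiday, the deadline becomes 19 October 2034 (Thursday).
Applying the 10-business-day extension: 10 business days after 19 October 2034 is 2 November 2034.
2 November 2034 (Thursday) is already a business day.
Deadline: 2 November 2034.

2 November 2034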